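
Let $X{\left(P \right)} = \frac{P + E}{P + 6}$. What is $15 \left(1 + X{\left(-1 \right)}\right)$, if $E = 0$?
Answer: $12$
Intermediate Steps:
$X{\left(P \right)} = \frac{P}{6 + P}$ ($X{\left(P \right)} = \frac{P + 0}{P + 6} = \frac{P}{6 + P}$)
$15 \left(1 + X{\left(-1 \right)}\right) = 15 \left(1 - \frac{1}{6 - 1}\right) = 15 \left(1 - \frac{1}{5}\right) = 15 \cdot \frac{4}{5} = 12$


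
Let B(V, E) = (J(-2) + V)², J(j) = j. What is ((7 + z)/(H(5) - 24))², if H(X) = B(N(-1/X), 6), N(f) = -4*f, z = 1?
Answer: 2500/19881 ≈ 0.12575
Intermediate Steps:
B(V, E) = (-2 + V)²
H(X) = (-2 + 4/X)² (H(X) = (-2 - (-4)/X)² = (-2 + 4/X)²)
((7 + z)/(H(5) - 24))² = ((7 + 1)/(4*(-2 + 5)²/5² - 24))² = (8/(4*(1/25)*3² - 24))² = (8/(4*(1/25)*9 - 24))² = (8/(36/25 - 24))² = (8/(-564/25))² = (8*(-25/564))² = (-50/141)² = 2500/19881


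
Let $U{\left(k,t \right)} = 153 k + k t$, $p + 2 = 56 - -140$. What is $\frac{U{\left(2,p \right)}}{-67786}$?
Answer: $- \frac{347}{33893} \approx -0.010238$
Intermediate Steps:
$p = 194$ ($p = -2 + \left(56 - -140\right) = -2 + \left(56 + 140\right) = -2 + 196 = 194$)
$\frac{U{\left(2,p \right)}}{-67786} = \frac{2 \left(153 + 194\right)}{-67786} = 2 \cdot 347 \left(- \frac{1}{67786}\right) = 694 \left(- \frac{1}{67786}\right) = - \frac{347}{33893}$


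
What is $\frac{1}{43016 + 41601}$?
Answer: $\frac{1}{84617} \approx 1.1818 \cdot 10^{-5}$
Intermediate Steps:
$\frac{1}{43016 + 41601} = \frac{1}{84617}$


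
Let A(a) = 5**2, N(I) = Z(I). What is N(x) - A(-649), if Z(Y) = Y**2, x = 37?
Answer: 1344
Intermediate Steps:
N(I) = I**2
A(a) = 25
N(x) - A(-649) = 37**2 - 1*25 = 1369 - 25 = 1344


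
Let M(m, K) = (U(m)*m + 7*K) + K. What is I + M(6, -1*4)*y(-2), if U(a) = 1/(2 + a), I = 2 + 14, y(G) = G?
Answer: 157/2 ≈ 78.500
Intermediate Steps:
I = 16
M(m, K) = 8*K + m/(2 + m) (M(m, K) = (m/(2 + m) + 7*K) + K = (7*K + m/(2 + m)) + K = 8*K + m/(2 + m))
I + M(6, -1*4)*y(-2) = 16 + ((6 + 8*(-1*4)*(2 + 6))/(2 + 6))*(-2) = 16 + ((6 + 8*(-4)*8)/8)*(-2) = 16 + ((6 - 256)/8)*(-2) = 16 + ((⅛)*(-250))*(-2) = 16 - 125/4*(-2) = 16 + 125/2 = 157/2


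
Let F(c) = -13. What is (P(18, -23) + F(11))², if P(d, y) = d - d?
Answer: 169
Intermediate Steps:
P(d, y) = 0
(P(18, -23) + F(11))² = (0 - 13)² = (-13)² = 169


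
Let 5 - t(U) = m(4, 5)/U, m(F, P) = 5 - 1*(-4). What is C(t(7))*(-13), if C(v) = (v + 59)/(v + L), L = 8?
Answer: -5707/82 ≈ -69.598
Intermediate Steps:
m(F, P) = 9 (m(F, P) = 5 + 4 = 9)
t(U) = 5 - 9/U
C(v) = (59 + v)/(8 + v) (C(v) = (v + 59)/(v + 8) = (59 + v)/(8 + v))
C(t(7))*(-13) = ((59 + (5 - 9/7))/(8 + (5 - 9/7)))*(-13) = ((59 + 26/7)/(8 + 26/7))*(-13) = ((439/7)/(82/7))*(-13) = ((7/82)*(439/7))*(-13) = (439/82)*(-13) = -5707/82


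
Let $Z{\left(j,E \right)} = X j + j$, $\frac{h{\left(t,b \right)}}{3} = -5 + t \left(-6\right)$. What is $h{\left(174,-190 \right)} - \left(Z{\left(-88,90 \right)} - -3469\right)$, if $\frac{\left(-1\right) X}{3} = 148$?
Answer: $-45600$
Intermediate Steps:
$h{\left(t,b \right)} = -15 - 18 t$ ($h{\left(t,b \right)} = 3 \left(-5 + t \left(-6\right)\right) = 3 \left(-5 - 6 t\right) = -15 - 18 t$)
$X = -444$ ($X = \left(-3\right) 148 = -444$)
$Z{\left(j,E \right)} = - 443 j$ ($Z{\left(j,E \right)} = - 444 j + j = - 443 j$)
$h{\left(174,-190 \right)} - \left(Z{\left(-88,90 \right)} - -3469\right) = \left(-15 - 3132\right) - \left(\left(-443\right) \left(-88\right) - -3469\right) = \left(-15 - 3132\right) - \left(38984 + 3469\right) = -3147 - 42453 = -45600$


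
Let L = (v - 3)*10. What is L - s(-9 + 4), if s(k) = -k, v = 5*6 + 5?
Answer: 315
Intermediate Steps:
v = 35 (v = 30 + 5 = 35)
L = 320 (L = (35 - 3)*10 = 32*10 = 320)
L - s(-9 + 4) = 320 - (-1)*(-9 + 4) = 320 - (-1)*(-5) = 320 - 1*5 = 320 - 5 = 315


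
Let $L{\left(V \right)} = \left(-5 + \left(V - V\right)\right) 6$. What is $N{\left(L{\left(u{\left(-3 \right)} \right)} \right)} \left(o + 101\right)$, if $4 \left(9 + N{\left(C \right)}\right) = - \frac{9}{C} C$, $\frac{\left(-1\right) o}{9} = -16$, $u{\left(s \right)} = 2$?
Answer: $- \frac{11025}{4} \approx -2756.3$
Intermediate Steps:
$o = 144$ ($o = \left(-9\right) \left(-16\right) = 144$)
$L{\left(V \right)} = -30$ ($L{\left(V \right)} = \left(-5 + 0\right) 6 = \left(-5\right) 6 = -30$)
$N{\left(C \right)} = - \frac{45}{4}$ ($N{\left(C \right)} = -9 + \frac{- \frac{9}{C} C}{4} = -9 + \frac{1}{4} \left(-9\right) = -9 - \frac{9}{4} = - \frac{45}{4}$)
$N{\left(L{\left(u{\left(-3 \right)} \right)} \right)} \left(o + 101\right) = - \frac{45 \left(144 + 101\right)}{4} = \left(- \frac{45}{4}\right) 245 = - \frac{11025}{4}$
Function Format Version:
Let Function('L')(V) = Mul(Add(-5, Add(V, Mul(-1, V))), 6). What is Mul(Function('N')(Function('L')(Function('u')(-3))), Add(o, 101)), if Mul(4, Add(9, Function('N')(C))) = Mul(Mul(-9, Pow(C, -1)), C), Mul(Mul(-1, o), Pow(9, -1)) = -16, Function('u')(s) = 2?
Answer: Rational(-11025, 4) ≈ -2756.3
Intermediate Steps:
o = 144 (o = Mul(-9, -16) = 144)
Function('L')(V) = -30 (Function('L')(V) = Mul(Add(-5, 0), 6) = Mul(-5, 6) = -30)
Function('N')(C) = Rational(-45, 4) (Function('N')(C) = Add(-9, Mul(Rational(1, 4), Mul(Mul(-9, Pow(C, -1)), C))) = Add(-9, Mul(Rational(1, 4), -9)) = Add(-9, Rational(-9, 4)) = Rational(-45, 4))
Mul(Function('N')(Function('L')(Function('u')(-3))), Add(o, 101)) = Mul(Rational(-45, 4), Add(144, 101)) = Mul(Rational(-45, 4), 245) = Rational(-11025, 4)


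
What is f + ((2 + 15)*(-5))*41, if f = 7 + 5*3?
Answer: -3463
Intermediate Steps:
f = 22 (f = 7 + 15 = 22)
f + ((2 + 15)*(-5))*41 = 22 + ((2 + 15)*(-5))*41 = 22 + (17*(-5))*41 = 22 - 85*41 = 22 - 3485 = -3463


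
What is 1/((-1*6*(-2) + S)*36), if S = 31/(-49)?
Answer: 49/20052 ≈ 0.0024436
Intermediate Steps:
S = -31/49 (S = 31*(-1/49) = -31/49 ≈ -0.63265)
1/((-1*6*(-2) + S)*36) = 1/((-1*6*(-2) - 31/49)*36) = 1/((-6*(-2) - 31/49)*36) = 1/((12 - 31/49)*36) = 1/((557/49)*36) = 1/(20052/49) = 49/20052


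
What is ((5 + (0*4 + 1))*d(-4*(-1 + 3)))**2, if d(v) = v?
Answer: 2304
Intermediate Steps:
((5 + (0*4 + 1))*d(-4*(-1 + 3)))**2 = ((5 + (0*4 + 1))*(-4*(-1 + 3)))**2 = ((5 + (0 + 1))*(-4*2))**2 = ((5 + 1)*(-8))**2 = (6*(-8))**2 = (-48)**2 = 2304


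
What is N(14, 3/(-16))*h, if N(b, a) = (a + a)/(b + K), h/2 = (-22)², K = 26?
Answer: -363/40 ≈ -9.0750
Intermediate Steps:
h = 968 (h = 2*(-22)² = 2*484 = 968)
N(b, a) = 2*a/(26 + b) (N(b, a) = (a + a)/(b + 26) = (2*a)/(26 + b) = 2*a/(26 + b))
N(14, 3/(-16))*h = (2*(3/(-16))/(26 + 14))*968 = (2*(3*(-1/16))/40)*968 = (2*(-3/16)*(1/40))*968 = -3/320*968 = -363/40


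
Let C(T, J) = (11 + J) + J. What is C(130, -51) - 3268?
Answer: -3359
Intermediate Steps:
C(T, J) = 11 + 2*J
C(130, -51) - 3268 = (11 + 2*(-51)) - 3268 = (11 - 102) - 3268 = -91 - 3268 = -3359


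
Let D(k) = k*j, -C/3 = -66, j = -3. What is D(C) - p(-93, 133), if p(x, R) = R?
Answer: -727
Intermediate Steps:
C = 198 (C = -3*(-66) = 198)
D(k) = -3*k (D(k) = k*(-3) = -3*k)
D(C) - p(-93, 133) = -3*198 - 1*133 = -594 - 133 = -727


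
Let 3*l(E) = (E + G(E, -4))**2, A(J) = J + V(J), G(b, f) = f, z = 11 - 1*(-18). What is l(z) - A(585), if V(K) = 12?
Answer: -1166/3 ≈ -388.67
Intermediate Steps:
z = 29 (z = 11 + 18 = 29)
A(J) = 12 + J (A(J) = J + 12 = 12 + J)
l(E) = (-4 + E)**2/3 (l(E) = (E - 4)**2/3 = (-4 + E)**2/3)
l(z) - A(585) = (-4 + 29)**2/3 - (12 + 585) = (1/3)*25**2 - 1*597 = (1/3)*625 - 597 = 625/3 - 597 = -1166/3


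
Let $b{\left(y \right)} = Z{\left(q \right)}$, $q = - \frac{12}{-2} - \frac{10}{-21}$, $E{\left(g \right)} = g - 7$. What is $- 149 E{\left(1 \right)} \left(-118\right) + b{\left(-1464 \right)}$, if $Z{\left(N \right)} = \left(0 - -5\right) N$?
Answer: $- \frac{2214652}{21} \approx -1.0546 \cdot 10^{5}$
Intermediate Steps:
$E{\left(g \right)} = -7 + g$
$q = \frac{136}{21}$ ($q = \left(-12\right) \left(- \frac{1}{2}\right) - - \frac{10}{21} = 6 + \frac{10}{21} = \frac{136}{21} \approx 6.4762$)
$Z{\left(N \right)} = 5 N$ ($Z{\left(N \right)} = \left(0 + 5\right) N = 5 N$)
$b{\left(y \right)} = \frac{680}{21}$ ($b{\left(y \right)} = 5 \cdot \frac{136}{21} = \frac{680}{21}$)
$- 149 E{\left(1 \right)} \left(-118\right) + b{\left(-1464 \right)} = - 149 \left(-7 + 1\right) \left(-118\right) + \frac{680}{21} = \left(-149\right) \left(-6\right) \left(-118\right) + \frac{680}{21} = 894 \left(-118\right) + \frac{680}{21} = -105492 + \frac{680}{21} = - \frac{2214652}{21}$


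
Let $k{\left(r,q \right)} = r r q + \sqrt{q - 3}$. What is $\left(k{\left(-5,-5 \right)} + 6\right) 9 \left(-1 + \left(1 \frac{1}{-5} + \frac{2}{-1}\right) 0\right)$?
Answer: $1071 - 18 i \sqrt{2} \approx 1071.0 - 25.456 i$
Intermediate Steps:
$k{\left(r,q \right)} = \sqrt{-3 + q} + q r^{2}$ ($k{\left(r,q \right)} = r^{2} q + \sqrt{-3 + q} = q r^{2} + \sqrt{-3 + q} = \sqrt{-3 + q} + q r^{2}$)
$\left(k{\left(-5,-5 \right)} + 6\right) 9 \left(-1 + \left(1 \frac{1}{-5} + \frac{2}{-1}\right) 0\right) = \left(\left(\sqrt{-3 - 5} - 5 \left(-5\right)^{2}\right) + 6\right) 9 \left(-1 + \left(1 \frac{1}{-5} + \frac{2}{-1}\right) 0\right) = \left(\left(\sqrt{-8} - 125\right) + 6\right) 9 \left(-1 + \left(1 \left(- \frac{1}{5}\right) + 2 \left(-1\right)\right) 0\right) = \left(\left(2 i \sqrt{2} - 125\right) + 6\right) 9 \left(-1 + \left(- \frac{1}{5} - 2\right) 0\right) = \left(\left(-125 + 2 i \sqrt{2}\right) + 6\right) 9 \left(-1 - 0\right) = \left(-119 + 2 i \sqrt{2}\right) 9 \left(-1 + 0\right) = \left(-1071 + 18 i \sqrt{2}\right) \left(-1\right) = 1071 - 18 i \sqrt{2}$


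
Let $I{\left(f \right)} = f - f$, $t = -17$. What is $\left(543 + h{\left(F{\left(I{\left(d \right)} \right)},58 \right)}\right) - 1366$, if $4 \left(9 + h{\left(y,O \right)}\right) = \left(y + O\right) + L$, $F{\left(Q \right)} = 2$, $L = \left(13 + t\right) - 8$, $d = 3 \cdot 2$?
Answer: $-820$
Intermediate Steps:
$d = 6$
$L = -12$ ($L = \left(13 - 17\right) - 8 = -4 - 8 = -12$)
$I{\left(f \right)} = 0$
$h{\left(y,O \right)} = -12 + \frac{O}{4} + \frac{y}{4}$ ($h{\left(y,O \right)} = -9 + \frac{\left(y + O\right) - 12}{4} = -9 + \frac{\left(O + y\right) - 12}{4} = -9 + \frac{-12 + O + y}{4} = -9 + \left(-3 + \frac{O}{4} + \frac{y}{4}\right) = -12 + \frac{O}{4} + \frac{y}{4}$)
$\left(543 + h{\left(F{\left(I{\left(d \right)} \right)},58 \right)}\right) - 1366 = \left(543 + \left(-12 + \frac{1}{4} \cdot 58 + \frac{1}{4} \cdot 2\right)\right) - 1366 = \left(543 + \left(-12 + \frac{29}{2} + \frac{1}{2}\right)\right) - 1366 = \left(543 + 3\right) - 1366 = 546 - 1366 = -820$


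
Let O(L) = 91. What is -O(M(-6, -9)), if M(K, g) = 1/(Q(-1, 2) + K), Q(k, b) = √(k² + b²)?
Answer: -91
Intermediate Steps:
Q(k, b) = √(b² + k²)
M(K, g) = 1/(K + √5) (M(K, g) = 1/(√(2² + (-1)²) + K) = 1/(√(4 + 1) + K) = 1/(√5 + K) = 1/(K + √5))
-O(M(-6, -9)) = -1*91 = -91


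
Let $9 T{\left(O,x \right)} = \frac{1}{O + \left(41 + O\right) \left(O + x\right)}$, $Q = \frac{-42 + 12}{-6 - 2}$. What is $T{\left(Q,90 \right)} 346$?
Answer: $\frac{5536}{604665} \approx 0.0091555$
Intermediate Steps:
$Q = \frac{15}{4}$ ($Q = - \frac{30}{-8} = \left(-30\right) \left(- \frac{1}{8}\right) = \frac{15}{4} \approx 3.75$)
$T{\left(O,x \right)} = \frac{1}{9 \left(O + \left(41 + O\right) \left(O + x\right)\right)}$
$T{\left(Q,90 \right)} 346 = \frac{1}{9 \left(\left(\frac{15}{4}\right)^{2} + 41 \cdot 90 + 42 \cdot \frac{15}{4} + \frac{15}{4} \cdot 90\right)} 346 = \frac{1}{9 \left(\frac{225}{16} + 3690 + \frac{315}{2} + \frac{675}{2}\right)} 346 = \frac{1}{9 \cdot \frac{67185}{16}} \cdot 346 = \frac{1}{9} \cdot \frac{16}{67185} \cdot 346 = \frac{16}{604665} \cdot 346 = \frac{5536}{604665}$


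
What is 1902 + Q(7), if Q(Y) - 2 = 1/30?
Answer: 57121/30 ≈ 1904.0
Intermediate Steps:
Q(Y) = 61/30 (Q(Y) = 2 + 1/30 = 61/30)
1902 + Q(7) = 1902 + 61/30 = 57121/30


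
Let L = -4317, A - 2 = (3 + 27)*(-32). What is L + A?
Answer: -5275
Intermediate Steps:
A = -958 (A = 2 + (3 + 27)*(-32) = 2 + 30*(-32) = 2 - 960 = -958)
L + A = -4317 - 958 = -5275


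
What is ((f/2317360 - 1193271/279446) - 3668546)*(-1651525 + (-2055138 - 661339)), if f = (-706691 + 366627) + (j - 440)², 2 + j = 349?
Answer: 518846304996819320107841/32378849128 ≈ 1.6024e+13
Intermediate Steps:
j = 347 (j = -2 + 349 = 347)
f = -331415 (f = (-706691 + 366627) + (347 - 440)² = -340064 + (-93)² = -340064 + 8649 = -331415)
((f/2317360 - 1193271/279446) - 3668546)*(-1651525 + (-2055138 - 661339)) = ((-331415/2317360 - 1193271/279446) - 3668546)*(-1651525 + (-2055138 - 661339)) = ((-331415*1/2317360 - 1193271*1/279446) - 3668546)*(-1651525 - 2716477) = ((-66283/463472 - 1193271/279446) - 3668546)*(-4368002) = (-285785108065/64757698256 - 3668546)*(-4368002) = -237566880691363841/64757698256*(-4368002) = 518846304996819320107841/32378849128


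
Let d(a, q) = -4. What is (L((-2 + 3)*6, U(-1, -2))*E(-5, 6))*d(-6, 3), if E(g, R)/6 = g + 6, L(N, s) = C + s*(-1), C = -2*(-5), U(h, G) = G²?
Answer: -144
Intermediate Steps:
C = 10
L(N, s) = 10 - s (L(N, s) = 10 + s*(-1) = 10 - s)
E(g, R) = 36 + 6*g (E(g, R) = 6*(g + 6) = 6*(6 + g) = 36 + 6*g)
(L((-2 + 3)*6, U(-1, -2))*E(-5, 6))*d(-6, 3) = ((10 - 1*(-2)²)*(36 + 6*(-5)))*(-4) = ((10 - 1*4)*(36 - 30))*(-4) = ((10 - 4)*6)*(-4) = (6*6)*(-4) = 36*(-4) = -144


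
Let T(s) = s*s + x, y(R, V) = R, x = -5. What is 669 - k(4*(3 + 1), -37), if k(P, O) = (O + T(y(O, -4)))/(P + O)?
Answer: 15376/21 ≈ 732.19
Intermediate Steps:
T(s) = -5 + s² (T(s) = s*s - 5 = s² - 5 = -5 + s²)
k(P, O) = (-5 + O + O²)/(O + P) (k(P, O) = (O + (-5 + O²))/(P + O) = (-5 + O + O²)/(O + P))
669 - k(4*(3 + 1), -37) = 669 - (-5 - 37 + (-37)²)/(-37 + 4*(3 + 1)) = 669 - (-5 - 37 + 1369)/(-37 + 4*4) = 669 - 1327/(-37 + 16) = 669 - 1327/(-21) = 669 - (-1)*1327/21 = 669 - 1*(-1327/21) = 669 + 1327/21 = 15376/21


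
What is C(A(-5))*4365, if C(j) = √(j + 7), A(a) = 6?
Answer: 4365*√13 ≈ 15738.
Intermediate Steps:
C(j) = √(7 + j)
C(A(-5))*4365 = √(7 + 6)*4365 = √13*4365 = 4365*√13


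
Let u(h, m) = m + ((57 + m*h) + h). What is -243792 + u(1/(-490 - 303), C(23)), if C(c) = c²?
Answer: -192862888/793 ≈ -2.4321e+5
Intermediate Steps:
u(h, m) = 57 + h + m + h*m (u(h, m) = m + ((57 + h*m) + h) = m + (57 + h + h*m) = 57 + h + m + h*m)
-243792 + u(1/(-490 - 303), C(23)) = -243792 + (57 + 1/(-490 - 303) + 23² + 23²/(-490 - 303)) = -243792 + (57 + 1/(-793) + 529 + 529/(-793)) = -243792 + (57 - 1/793 + 529 - 1/793*529) = -243792 + (57 - 1/793 + 529 - 529/793) = -243792 + 464168/793 = -192862888/793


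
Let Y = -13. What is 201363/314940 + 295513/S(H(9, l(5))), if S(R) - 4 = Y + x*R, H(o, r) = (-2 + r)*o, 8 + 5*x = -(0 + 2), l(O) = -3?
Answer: 31028391541/8503380 ≈ 3648.9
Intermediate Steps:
x = -2 (x = -8/5 + (-(0 + 2))/5 = -8/5 + (-1*2)/5 = -8/5 + (1/5)*(-2) = -8/5 - 2/5 = -2)
H(o, r) = o*(-2 + r)
S(R) = -9 - 2*R (S(R) = 4 + (-13 - 2*R) = -9 - 2*R)
201363/314940 + 295513/S(H(9, l(5))) = 201363/314940 + 295513/(-9 - 18*(-2 - 3)) = 201363*(1/314940) + 295513/(-9 - 18*(-5)) = 67121/104980 + 295513/(-9 - 2*(-45)) = 67121/104980 + 295513/(-9 + 90) = 67121/104980 + 295513/81 = 31028391541/8503380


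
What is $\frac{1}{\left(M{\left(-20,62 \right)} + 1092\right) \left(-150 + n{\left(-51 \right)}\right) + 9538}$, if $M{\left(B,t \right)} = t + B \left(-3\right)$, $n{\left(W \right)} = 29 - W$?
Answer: $- \frac{1}{75442} \approx -1.3255 \cdot 10^{-5}$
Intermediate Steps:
$M{\left(B,t \right)} = t - 3 B$
$\frac{1}{\left(M{\left(-20,62 \right)} + 1092\right) \left(-150 + n{\left(-51 \right)}\right) + 9538} = \frac{1}{\left(\left(62 - -60\right) + 1092\right) \left(-150 + \left(29 - -51\right)\right) + 9538} = \frac{1}{\left(\left(62 + 60\right) + 1092\right) \left(-150 + \left(29 + 51\right)\right) + 9538} = \frac{1}{\left(122 + 1092\right) \left(-150 + 80\right) + 9538} = \frac{1}{1214 \left(-70\right) + 9538} = \frac{1}{-84980 + 9538} = \frac{1}{-75442} = - \frac{1}{75442}$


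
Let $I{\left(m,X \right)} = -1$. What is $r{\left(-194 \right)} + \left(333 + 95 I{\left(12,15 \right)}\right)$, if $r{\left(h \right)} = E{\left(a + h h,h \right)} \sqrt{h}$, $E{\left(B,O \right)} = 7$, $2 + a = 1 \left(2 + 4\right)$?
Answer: $238 + 7 i \sqrt{194} \approx 238.0 + 97.499 i$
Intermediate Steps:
$a = 4$ ($a = -2 + 1 \left(2 + 4\right) = -2 + 1 \cdot 6 = -2 + 6 = 4$)
$r{\left(h \right)} = 7 \sqrt{h}$
$r{\left(-194 \right)} + \left(333 + 95 I{\left(12,15 \right)}\right) = 7 \sqrt{-194} + \left(333 + 95 \left(-1\right)\right) = 7 i \sqrt{194} + \left(333 - 95\right) = 7 i \sqrt{194} + 238 = 238 + 7 i \sqrt{194}$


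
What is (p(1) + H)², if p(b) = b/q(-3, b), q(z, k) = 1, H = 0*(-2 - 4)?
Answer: 1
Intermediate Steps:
H = 0 (H = 0*(-6) = 0)
p(b) = b (p(b) = b/1 = b*1 = b)
(p(1) + H)² = (1 + 0)² = 1² = 1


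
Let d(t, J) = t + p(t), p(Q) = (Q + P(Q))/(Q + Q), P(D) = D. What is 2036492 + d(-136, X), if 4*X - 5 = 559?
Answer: 2036357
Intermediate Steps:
X = 141 (X = 5/4 + (¼)*559 = 5/4 + 559/4 = 141)
p(Q) = 1 (p(Q) = (Q + Q)/(Q + Q) = (2*Q)/((2*Q)) = (2*Q)*(1/(2*Q)) = 1)
d(t, J) = 1 + t (d(t, J) = t + 1 = 1 + t)
2036492 + d(-136, X) = 2036492 + (1 - 136) = 2036492 - 135 = 2036357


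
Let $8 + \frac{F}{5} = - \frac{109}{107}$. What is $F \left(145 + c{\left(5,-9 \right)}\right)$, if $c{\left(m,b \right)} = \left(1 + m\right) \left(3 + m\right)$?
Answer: $- \frac{931225}{107} \approx -8703.0$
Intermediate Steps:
$F = - \frac{4825}{107}$ ($F = -40 + 5 \left(- \frac{109}{107}\right) = -40 - \frac{545}{107} = - \frac{4825}{107} \approx -45.093$)
$F \left(145 + c{\left(5,-9 \right)}\right) = - \frac{4825 \left(145 + \left(3 + 5^{2} + 4 \cdot 5\right)\right)}{107} = - \frac{4825 \left(145 + \left(3 + 25 + 20\right)\right)}{107} = - \frac{4825 \left(145 + 48\right)}{107} = \left(- \frac{4825}{107}\right) 193 = - \frac{931225}{107}$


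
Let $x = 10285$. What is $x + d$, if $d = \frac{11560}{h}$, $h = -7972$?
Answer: $\frac{20495115}{1993} \approx 10284.0$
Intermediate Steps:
$d = - \frac{2890}{1993}$ ($d = \frac{11560}{-7972} = 11560 \left(- \frac{1}{7972}\right) = - \frac{2890}{1993} \approx -1.4501$)
$x + d = 10285 - \frac{2890}{1993} = \frac{20495115}{1993}$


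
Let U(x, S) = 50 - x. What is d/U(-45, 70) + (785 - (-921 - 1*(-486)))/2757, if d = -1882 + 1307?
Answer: -293875/52383 ≈ -5.6101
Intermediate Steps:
d = -575
d/U(-45, 70) + (785 - (-921 - 1*(-486)))/2757 = -575/(50 - 1*(-45)) + (785 - (-921 - 1*(-486)))/2757 = -575/(50 + 45) + (785 - (-921 + 486))*(1/2757) = -575/95 + (785 - 1*(-435))*(1/2757) = -575*1/95 + (785 + 435)*(1/2757) = -115/19 + 1220*(1/2757) = -115/19 + 1220/2757 = -293875/52383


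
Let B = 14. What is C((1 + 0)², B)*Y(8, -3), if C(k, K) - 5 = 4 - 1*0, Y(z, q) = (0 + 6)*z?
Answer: 432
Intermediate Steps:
Y(z, q) = 6*z
C(k, K) = 9 (C(k, K) = 5 + (4 - 1*0) = 5 + (4 + 0) = 5 + 4 = 9)
C((1 + 0)², B)*Y(8, -3) = 9*(6*8) = 9*48 = 432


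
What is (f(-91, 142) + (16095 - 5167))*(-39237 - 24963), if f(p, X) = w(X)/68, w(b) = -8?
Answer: -11926690800/17 ≈ -7.0157e+8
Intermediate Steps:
f(p, X) = -2/17 (f(p, X) = -8/68 = -8*1/68 = -2/17)
(f(-91, 142) + (16095 - 5167))*(-39237 - 24963) = (-2/17 + (16095 - 5167))*(-39237 - 24963) = (-2/17 + 10928)*(-64200) = (185774/17)*(-64200) = -11926690800/17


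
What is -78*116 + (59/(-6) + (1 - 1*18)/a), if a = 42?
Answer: -190223/21 ≈ -9058.2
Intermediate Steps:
-78*116 + (59/(-6) + (1 - 1*18)/a) = -78*116 + (59/(-6) + (1 - 1*18)/42) = -9048 + (59*(-⅙) + (1 - 18)*(1/42)) = -9048 + (-59/6 - 17*1/42) = -9048 + (-59/6 - 17/42) = -9048 - 215/21 = -190223/21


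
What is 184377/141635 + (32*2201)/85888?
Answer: 806606503/380148340 ≈ 2.1218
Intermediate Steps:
184377/141635 + (32*2201)/85888 = 184377*(1/141635) + 70432*(1/85888) = 184377/141635 + 2201/2684 = 806606503/380148340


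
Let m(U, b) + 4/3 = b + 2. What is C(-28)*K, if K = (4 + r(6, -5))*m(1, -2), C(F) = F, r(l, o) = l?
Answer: 1120/3 ≈ 373.33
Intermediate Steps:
m(U, b) = ⅔ + b (m(U, b) = -4/3 + (b + 2) = -4/3 + (2 + b) = ⅔ + b)
K = -40/3 (K = (4 + 6)*(⅔ - 2) = 10*(-4/3) = -40/3 ≈ -13.333)
C(-28)*K = -28*(-40/3) = 1120/3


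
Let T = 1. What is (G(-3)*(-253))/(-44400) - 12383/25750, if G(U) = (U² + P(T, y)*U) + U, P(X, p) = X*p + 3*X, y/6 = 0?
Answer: -3795663/7622000 ≈ -0.49799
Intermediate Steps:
y = 0 (y = 6*0 = 0)
P(X, p) = 3*X + X*p
G(U) = U² + 4*U (G(U) = (U² + (1*(3 + 0))*U) + U = (U² + (1*3)*U) + U = (U² + 3*U) + U = U² + 4*U)
(G(-3)*(-253))/(-44400) - 12383/25750 = (-3*(4 - 3)*(-253))/(-44400) - 12383/25750 = (-3*1*(-253))*(-1/44400) - 12383*1/25750 = -3*(-253)*(-1/44400) - 12383/25750 = 759*(-1/44400) - 12383/25750 = -253/14800 - 12383/25750 = -3795663/7622000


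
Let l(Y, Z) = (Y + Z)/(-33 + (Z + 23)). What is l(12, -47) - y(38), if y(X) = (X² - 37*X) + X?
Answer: -4297/57 ≈ -75.386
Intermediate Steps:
l(Y, Z) = (Y + Z)/(-10 + Z) (l(Y, Z) = (Y + Z)/(-33 + (23 + Z)) = (Y + Z)/(-10 + Z))
y(X) = X² - 36*X
l(12, -47) - y(38) = (12 - 47)/(-10 - 47) - 38*(-36 + 38) = -35/(-57) - 38*2 = -1/57*(-35) - 1*76 = 35/57 - 76 = -4297/57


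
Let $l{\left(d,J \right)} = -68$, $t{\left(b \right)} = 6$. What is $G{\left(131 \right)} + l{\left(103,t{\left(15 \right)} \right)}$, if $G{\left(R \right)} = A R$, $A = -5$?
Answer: $-723$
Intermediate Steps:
$G{\left(R \right)} = - 5 R$
$G{\left(131 \right)} + l{\left(103,t{\left(15 \right)} \right)} = \left(-5\right) 131 - 68 = -655 - 68 = -723$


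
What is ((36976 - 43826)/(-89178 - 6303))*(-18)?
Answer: -13700/10609 ≈ -1.2914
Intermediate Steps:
((36976 - 43826)/(-89178 - 6303))*(-18) = -6850/(-95481)*(-18) = -6850*(-1/95481)*(-18) = (6850/95481)*(-18) = -13700/10609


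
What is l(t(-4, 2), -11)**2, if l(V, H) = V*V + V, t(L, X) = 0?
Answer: 0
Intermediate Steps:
l(V, H) = V + V**2 (l(V, H) = V**2 + V = V + V**2)
l(t(-4, 2), -11)**2 = (0*(1 + 0))**2 = (0*1)**2 = 0**2 = 0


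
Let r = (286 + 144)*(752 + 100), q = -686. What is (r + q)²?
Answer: 133717474276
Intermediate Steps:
r = 366360 (r = 430*852 = 366360)
(r + q)² = (366360 - 686)² = 365674² = 133717474276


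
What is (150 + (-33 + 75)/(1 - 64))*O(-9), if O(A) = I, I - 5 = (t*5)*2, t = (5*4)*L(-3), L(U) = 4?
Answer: 360640/3 ≈ 1.2021e+5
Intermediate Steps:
t = 80 (t = (5*4)*4 = 20*4 = 80)
I = 805 (I = 5 + (80*5)*2 = 5 + 400*2 = 5 + 800 = 805)
O(A) = 805
(150 + (-33 + 75)/(1 - 64))*O(-9) = (150 + (-33 + 75)/(1 - 64))*805 = (150 + 42/(-63))*805 = (150 + 42*(-1/63))*805 = (150 - ⅔)*805 = (448/3)*805 = 360640/3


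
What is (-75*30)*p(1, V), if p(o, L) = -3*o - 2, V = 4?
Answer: 11250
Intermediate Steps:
p(o, L) = -2 - 3*o
(-75*30)*p(1, V) = (-75*30)*(-2 - 3*1) = -2250*(-2 - 3) = -2250*(-5) = 11250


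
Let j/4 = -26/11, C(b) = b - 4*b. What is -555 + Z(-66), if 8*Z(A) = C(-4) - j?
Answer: -12151/22 ≈ -552.32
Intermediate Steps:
C(b) = -3*b (C(b) = b - 4*b = -3*b)
j = -104/11 (j = 4*(-26/11) = -104/11 ≈ -9.4545)
Z(A) = 59/22 (Z(A) = (-3*(-4) - 1*(-104/11))/8 = (12 + 104/11)/8 = (⅛)*(236/11) = 59/22)
-555 + Z(-66) = -555 + 59/22 = -12151/22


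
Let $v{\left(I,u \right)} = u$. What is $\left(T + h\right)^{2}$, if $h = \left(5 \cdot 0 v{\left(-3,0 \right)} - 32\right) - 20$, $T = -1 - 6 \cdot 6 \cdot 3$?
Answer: $25921$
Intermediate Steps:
$T = -109$ ($T = -1 - 108 = -109$)
$h = -52$ ($h = \left(5 \cdot 0 \cdot 0 - 32\right) - 20 = \left(0 \cdot 0 - 32\right) - 20 = \left(0 - 32\right) - 20 = -32 - 20 = -52$)
$\left(T + h\right)^{2} = \left(-109 - 52\right)^{2} = \left(-161\right)^{2} = 25921$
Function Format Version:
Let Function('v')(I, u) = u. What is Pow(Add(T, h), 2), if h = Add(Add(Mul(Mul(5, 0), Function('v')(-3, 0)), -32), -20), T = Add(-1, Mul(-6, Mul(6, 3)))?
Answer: 25921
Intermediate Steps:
T = -109 (T = Add(-1, Mul(-6, 18)) = Add(-1, -108) = -109)
h = -52 (h = Add(Add(Mul(Mul(5, 0), 0), -32), -20) = Add(Add(Mul(0, 0), -32), -20) = Add(Add(0, -32), -20) = Add(-32, -20) = -52)
Pow(Add(T, h), 2) = Pow(Add(-109, -52), 2) = Pow(-161, 2) = 25921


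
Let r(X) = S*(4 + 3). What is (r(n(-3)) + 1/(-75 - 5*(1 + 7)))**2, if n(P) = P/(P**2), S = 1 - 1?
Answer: 1/13225 ≈ 7.5614e-5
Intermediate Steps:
S = 0
n(P) = 1/P (n(P) = P/P**2 = 1/P)
r(X) = 0 (r(X) = 0*(4 + 3) = 0*7 = 0)
(r(n(-3)) + 1/(-75 - 5*(1 + 7)))**2 = (0 + 1/(-75 - 5*(1 + 7)))**2 = (0 + 1/(-75 - 5*8))**2 = (0 + 1/(-75 - 40))**2 = (0 + 1/(-115))**2 = (0 - 1/115)**2 = (-1/115)**2 = 1/13225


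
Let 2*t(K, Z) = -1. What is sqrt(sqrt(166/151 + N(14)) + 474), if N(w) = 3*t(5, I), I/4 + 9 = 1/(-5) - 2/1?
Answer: sqrt(43230696 + 3322*I*sqrt(302))/302 ≈ 21.772 + 0.014537*I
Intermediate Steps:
I = -224/5 (I = -36 + 4*(1/(-5) - 2/1) = -36 + 4*(1*(-1/5) - 2*1) = -36 + 4*(-1/5 - 2) = -36 + 4*(-11/5) = -36 - 44/5 = -224/5 ≈ -44.800)
t(K, Z) = -1/2 (t(K, Z) = (1/2)*(-1) = -1/2)
N(w) = -3/2 (N(w) = 3*(-1/2) = -3/2)
sqrt(sqrt(166/151 + N(14)) + 474) = sqrt(sqrt(166/151 - 3/2) + 474) = sqrt(sqrt(-121/302) + 474) = sqrt(11*I*sqrt(302)/302 + 474) = sqrt(474 + 11*I*sqrt(302)/302)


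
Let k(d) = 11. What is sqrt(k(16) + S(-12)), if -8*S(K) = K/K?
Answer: sqrt(174)/4 ≈ 3.2977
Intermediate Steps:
S(K) = -1/8 (S(K) = -K/(8*K) = -1/8*1 = -1/8)
sqrt(k(16) + S(-12)) = sqrt(11 - 1/8) = sqrt(87/8) = sqrt(174)/4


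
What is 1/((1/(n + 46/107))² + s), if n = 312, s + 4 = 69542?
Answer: 1117564900/77713228027649 ≈ 1.4381e-5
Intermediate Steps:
s = 69538 (s = -4 + 69542 = 69538)
1/((1/(n + 46/107))² + s) = 1/((1/(312 + 46/107))² + 69538) = 1/((1/(33430/107))² + 69538) = 1/((107/33430)² + 69538) = 1/(11449/1117564900 + 69538) = 1/(77713228027649/1117564900) = 1117564900/77713228027649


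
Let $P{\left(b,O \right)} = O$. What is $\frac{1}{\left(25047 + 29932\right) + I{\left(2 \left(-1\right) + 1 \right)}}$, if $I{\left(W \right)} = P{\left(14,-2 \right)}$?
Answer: $\frac{1}{54977} \approx 1.8189 \cdot 10^{-5}$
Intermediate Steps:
$I{\left(W \right)} = -2$
$\frac{1}{\left(25047 + 29932\right) + I{\left(2 \left(-1\right) + 1 \right)}} = \frac{1}{\left(25047 + 29932\right) - 2} = \frac{1}{54979 - 2} = \frac{1}{54977}$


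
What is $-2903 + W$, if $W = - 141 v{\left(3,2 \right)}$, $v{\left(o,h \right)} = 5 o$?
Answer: $-5018$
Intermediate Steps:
$W = -2115$ ($W = - 141 \cdot 5 \cdot 3 = \left(-141\right) 15 = -2115$)
$-2903 + W = -2903 - 2115 = -5018$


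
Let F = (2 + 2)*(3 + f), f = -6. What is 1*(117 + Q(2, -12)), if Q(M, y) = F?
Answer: 105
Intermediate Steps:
F = -12 (F = (2 + 2)*(3 - 6) = 4*(-3) = -12)
Q(M, y) = -12
1*(117 + Q(2, -12)) = 1*(117 - 12) = 1*105 = 105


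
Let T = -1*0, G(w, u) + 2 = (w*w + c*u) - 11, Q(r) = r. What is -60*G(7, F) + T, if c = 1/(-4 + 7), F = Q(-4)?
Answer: -2080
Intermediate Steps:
F = -4
c = ⅓ (c = 1/3 = ⅓ ≈ 0.33333)
G(w, u) = -13 + w² + u/3 (G(w, u) = -2 + ((w*w + u/3) - 11) = -2 + ((w² + u/3) - 11) = -2 + (-11 + w² + u/3) = -13 + w² + u/3)
T = 0
-60*G(7, F) + T = -60*(-13 + 7² + (⅓)*(-4)) + 0 = -60*(-13 + 49 - 4/3) + 0 = -60*104/3 + 0 = -2080 + 0 = -2080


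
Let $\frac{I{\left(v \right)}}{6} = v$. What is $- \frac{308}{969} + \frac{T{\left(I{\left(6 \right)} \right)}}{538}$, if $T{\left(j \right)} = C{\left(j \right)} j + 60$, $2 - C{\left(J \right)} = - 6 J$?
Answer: $\frac{3748574}{260661} \approx 14.381$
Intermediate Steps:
$C{\left(J \right)} = 2 + 6 J$ ($C{\left(J \right)} = 2 - - 6 J = 2 + 6 J$)
$I{\left(v \right)} = 6 v$
$T{\left(j \right)} = 60 + j \left(2 + 6 j\right)$ ($T{\left(j \right)} = \left(2 + 6 j\right) j + 60 = j \left(2 + 6 j\right) + 60 = 60 + j \left(2 + 6 j\right)$)
$- \frac{308}{969} + \frac{T{\left(I{\left(6 \right)} \right)}}{538} = - \frac{308}{969} + \frac{60 + 2 \cdot 6 \cdot 6 \left(1 + 3 \cdot 6 \cdot 6\right)}{538} = \left(-308\right) \frac{1}{969} + \left(60 + 2 \cdot 36 \left(1 + 3 \cdot 36\right)\right) \frac{1}{538} = - \frac{308}{969} + \left(60 + 2 \cdot 36 \left(1 + 108\right)\right) \frac{1}{538} = - \frac{308}{969} + \left(60 + 2 \cdot 36 \cdot 109\right) \frac{1}{538} = - \frac{308}{969} + \left(60 + 7848\right) \frac{1}{538} = - \frac{308}{969} + 7908 \cdot \frac{1}{538} = - \frac{308}{969} + \frac{3954}{269} = \frac{3748574}{260661}$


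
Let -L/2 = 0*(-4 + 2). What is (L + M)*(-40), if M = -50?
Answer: 2000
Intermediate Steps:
L = 0 (L = -0*(-4 + 2) = -0*(-2) = -2*0 = 0)
(L + M)*(-40) = (0 - 50)*(-40) = -50*(-40) = 2000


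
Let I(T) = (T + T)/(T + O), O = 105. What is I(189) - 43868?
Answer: -307067/7 ≈ -43867.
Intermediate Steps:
I(T) = 2*T/(105 + T) (I(T) = (T + T)/(T + 105) = (2*T)/(105 + T) = 2*T/(105 + T))
I(189) - 43868 = 2*189/(105 + 189) - 43868 = 2*189/294 - 43868 = 2*189*(1/294) - 43868 = 9/7 - 43868 = -307067/7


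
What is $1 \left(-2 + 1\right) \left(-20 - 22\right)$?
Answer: $42$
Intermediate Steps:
$1 \left(-2 + 1\right) \left(-20 - 22\right) = 1 \left(-1\right) \left(-42\right) = \left(-1\right) \left(-42\right) = 42$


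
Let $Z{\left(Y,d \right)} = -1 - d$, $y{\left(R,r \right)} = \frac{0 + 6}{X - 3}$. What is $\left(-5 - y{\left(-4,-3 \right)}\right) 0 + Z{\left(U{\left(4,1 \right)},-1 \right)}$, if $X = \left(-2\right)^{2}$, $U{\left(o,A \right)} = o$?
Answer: $0$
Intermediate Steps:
$X = 4$
$y{\left(R,r \right)} = 6$ ($y{\left(R,r \right)} = \frac{0 + 6}{4 - 3} = \frac{6}{1} = 6 \cdot 1 = 6$)
$\left(-5 - y{\left(-4,-3 \right)}\right) 0 + Z{\left(U{\left(4,1 \right)},-1 \right)} = \left(-5 - 6\right) 0 - 0 = \left(-5 - 6\right) 0 + \left(-1 + 1\right) = \left(-11\right) 0 + 0 = 0 + 0 = 0$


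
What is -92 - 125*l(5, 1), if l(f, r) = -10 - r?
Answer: 1283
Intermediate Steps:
-92 - 125*l(5, 1) = -92 - 125*(-10 - 1*1) = -92 - 125*(-10 - 1) = -92 - 125*(-11) = -92 + 1375 = 1283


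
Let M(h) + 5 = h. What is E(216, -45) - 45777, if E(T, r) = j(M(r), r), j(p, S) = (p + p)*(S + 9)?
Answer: -42177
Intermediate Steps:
M(h) = -5 + h
j(p, S) = 2*p*(9 + S) (j(p, S) = (2*p)*(9 + S) = 2*p*(9 + S))
E(T, r) = 2*(-5 + r)*(9 + r)
E(216, -45) - 45777 = 2*(-5 - 45)*(9 - 45) - 45777 = 2*(-50)*(-36) - 45777 = 3600 - 45777 = -42177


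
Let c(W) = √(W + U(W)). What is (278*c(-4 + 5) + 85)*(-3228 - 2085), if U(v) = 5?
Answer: -451605 - 1477014*√6 ≈ -4.0695e+6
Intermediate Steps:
c(W) = √(5 + W) (c(W) = √(W + 5) = √(5 + W))
(278*c(-4 + 5) + 85)*(-3228 - 2085) = (278*√(5 + (-4 + 5)) + 85)*(-3228 - 2085) = (278*√(5 + 1) + 85)*(-5313) = (278*√6 + 85)*(-5313) = (85 + 278*√6)*(-5313) = -451605 - 1477014*√6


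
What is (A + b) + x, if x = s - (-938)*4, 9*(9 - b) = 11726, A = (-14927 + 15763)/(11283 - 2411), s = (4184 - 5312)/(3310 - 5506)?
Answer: 2993937871/1217682 ≈ 2458.7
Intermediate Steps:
s = 94/183 (s = -1128/(-2196) = -1128*(-1/2196) = 94/183 ≈ 0.51366)
A = 209/2218 (A = 836/8872 = 836*(1/8872) = 209/2218 ≈ 0.094229)
b = -11645/9 (b = 9 - 1/9*11726 = 9 - 11726/9 = -11645/9 ≈ -1293.9)
x = 686710/183 (x = 94/183 - (-938)*4 = 94/183 - 1*(-3752) = 94/183 + 3752 = 686710/183 ≈ 3752.5)
(A + b) + x = (209/2218 - 11645/9) + 686710/183 = -25826729/19962 + 686710/183 = 2993937871/1217682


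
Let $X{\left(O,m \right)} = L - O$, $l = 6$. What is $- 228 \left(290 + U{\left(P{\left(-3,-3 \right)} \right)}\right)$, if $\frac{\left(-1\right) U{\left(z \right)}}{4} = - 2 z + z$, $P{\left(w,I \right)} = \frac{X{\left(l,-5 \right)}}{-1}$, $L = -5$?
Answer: $-76152$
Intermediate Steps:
$X{\left(O,m \right)} = -5 - O$
$P{\left(w,I \right)} = 11$ ($P{\left(w,I \right)} = \frac{-5 - 6}{-1} = \left(-5 - 6\right) \left(-1\right) = \left(-11\right) \left(-1\right) = 11$)
$U{\left(z \right)} = 4 z$ ($U{\left(z \right)} = - 4 \left(- 2 z + z\right) = - 4 \left(- z\right) = 4 z$)
$- 228 \left(290 + U{\left(P{\left(-3,-3 \right)} \right)}\right) = - 228 \left(290 + 4 \cdot 11\right) = - 228 \left(290 + 44\right) = \left(-228\right) 334 = -76152$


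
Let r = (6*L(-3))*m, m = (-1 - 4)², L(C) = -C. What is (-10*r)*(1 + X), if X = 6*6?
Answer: -166500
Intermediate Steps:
X = 36
m = 25 (m = (-5)² = 25)
r = 450 (r = (6*(-1*(-3)))*25 = (6*3)*25 = 18*25 = 450)
(-10*r)*(1 + X) = (-10*450)*(1 + 36) = -4500*37 = -166500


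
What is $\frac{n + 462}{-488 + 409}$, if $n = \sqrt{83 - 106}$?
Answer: $- \frac{462}{79} - \frac{i \sqrt{23}}{79} \approx -5.8481 - 0.060707 i$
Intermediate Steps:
$n = i \sqrt{23}$ ($n = \sqrt{-23} = i \sqrt{23} \approx 4.7958 i$)
$\frac{n + 462}{-488 + 409} = \frac{i \sqrt{23} + 462}{-488 + 409} = \frac{462 + i \sqrt{23}}{-79} = \left(462 + i \sqrt{23}\right) \left(- \frac{1}{79}\right) = - \frac{462}{79} - \frac{i \sqrt{23}}{79}$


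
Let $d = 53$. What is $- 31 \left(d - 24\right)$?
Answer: $-899$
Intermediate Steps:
$- 31 \left(d - 24\right) = - 31 \left(53 - 24\right) = \left(-31\right) 29 = -899$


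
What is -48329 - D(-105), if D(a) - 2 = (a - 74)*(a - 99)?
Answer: -84847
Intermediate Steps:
D(a) = 2 + (-99 + a)*(-74 + a) (D(a) = 2 + (a - 74)*(a - 99) = 2 + (-74 + a)*(-99 + a) = 2 + (-99 + a)*(-74 + a))
-48329 - D(-105) = -48329 - (7328 + (-105)**2 - 173*(-105)) = -48329 - (7328 + 11025 + 18165) = -48329 - 1*36518 = -48329 - 36518 = -84847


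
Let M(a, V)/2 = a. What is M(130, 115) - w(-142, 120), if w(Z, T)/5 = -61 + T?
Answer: -35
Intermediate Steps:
M(a, V) = 2*a
w(Z, T) = -305 + 5*T (w(Z, T) = 5*(-61 + T) = -305 + 5*T)
M(130, 115) - w(-142, 120) = 2*130 - (-305 + 5*120) = 260 - (-305 + 600) = 260 - 1*295 = 260 - 295 = -35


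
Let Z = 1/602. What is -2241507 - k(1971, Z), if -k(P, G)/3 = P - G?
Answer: -1345827591/602 ≈ -2.2356e+6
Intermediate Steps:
Z = 1/602 ≈ 0.0016611
k(P, G) = -3*P + 3*G (k(P, G) = -3*(P - G) = -3*P + 3*G)
-2241507 - k(1971, Z) = -2241507 - (-3*1971 + 3*(1/602)) = -2241507 - (-5913 + 3/602) = -2241507 - 1*(-3559623/602) = -2241507 + 3559623/602 = -1345827591/602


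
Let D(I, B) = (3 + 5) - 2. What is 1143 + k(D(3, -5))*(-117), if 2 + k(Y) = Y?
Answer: 675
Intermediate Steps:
D(I, B) = 6 (D(I, B) = 8 - 2 = 6)
k(Y) = -2 + Y
1143 + k(D(3, -5))*(-117) = 1143 + (-2 + 6)*(-117) = 1143 + 4*(-117) = 1143 - 468 = 675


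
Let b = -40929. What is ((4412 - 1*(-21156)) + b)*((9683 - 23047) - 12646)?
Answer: 399539610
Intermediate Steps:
((4412 - 1*(-21156)) + b)*((9683 - 23047) - 12646) = ((4412 - 1*(-21156)) - 40929)*((9683 - 23047) - 12646) = ((4412 + 21156) - 40929)*(-13364 - 12646) = (25568 - 40929)*(-26010) = -15361*(-26010) = 399539610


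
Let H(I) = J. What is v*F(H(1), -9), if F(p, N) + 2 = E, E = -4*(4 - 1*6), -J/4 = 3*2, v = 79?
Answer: 474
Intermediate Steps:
J = -24 (J = -12*2 = -4*6 = -24)
H(I) = -24
E = 8 (E = -4*(4 - 6) = -4*(-2) = 8)
F(p, N) = 6 (F(p, N) = -2 + 8 = 6)
v*F(H(1), -9) = 79*6 = 474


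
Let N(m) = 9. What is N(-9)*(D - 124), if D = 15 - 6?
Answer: -1035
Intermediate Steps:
D = 9
N(-9)*(D - 124) = 9*(9 - 124) = 9*(-115) = -1035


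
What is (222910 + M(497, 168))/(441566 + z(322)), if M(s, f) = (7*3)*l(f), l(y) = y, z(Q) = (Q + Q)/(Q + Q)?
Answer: 5266/10269 ≈ 0.51281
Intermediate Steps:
z(Q) = 1 (z(Q) = (2*Q)/((2*Q)) = (2*Q)*(1/(2*Q)) = 1)
M(s, f) = 21*f (M(s, f) = (7*3)*f = 21*f)
(222910 + M(497, 168))/(441566 + z(322)) = (222910 + 21*168)/(441566 + 1) = (222910 + 3528)/441567 = 226438*(1/441567) = 5266/10269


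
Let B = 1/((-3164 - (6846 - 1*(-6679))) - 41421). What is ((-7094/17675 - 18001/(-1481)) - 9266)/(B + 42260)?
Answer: -2815376144432358/12856561884845665 ≈ -0.21898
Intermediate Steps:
B = -1/58110 (B = 1/((-3164 - (6846 + 6679)) - 41421) = 1/((-3164 - 1*13525) - 41421) = 1/((-3164 - 13525) - 41421) = 1/(-16689 - 41421) = 1/(-58110) = -1/58110 ≈ -1.7209e-5)
((-7094/17675 - 18001/(-1481)) - 9266)/(B + 42260) = ((-7094/17675 - 18001/(-1481)) - 9266)/(-1/58110 + 42260) = ((-7094*1/17675 - 18001*(-1/1481)) - 9266)/(2455728599/58110) = ((-7094/17675 + 18001/1481) - 9266)*(58110/2455728599) = (307661461/26176675 - 9266)*(58110/2455728599) = -242245409089/26176675*58110/2455728599 = -2815376144432358/12856561884845665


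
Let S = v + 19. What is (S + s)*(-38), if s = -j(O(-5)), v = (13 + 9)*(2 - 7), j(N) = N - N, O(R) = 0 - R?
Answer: 3458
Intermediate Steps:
O(R) = -R
j(N) = 0
v = -110 (v = 22*(-5) = -110)
S = -91 (S = -110 + 19 = -91)
s = 0 (s = -1*0 = 0)
(S + s)*(-38) = (-91 + 0)*(-38) = -91*(-38) = 3458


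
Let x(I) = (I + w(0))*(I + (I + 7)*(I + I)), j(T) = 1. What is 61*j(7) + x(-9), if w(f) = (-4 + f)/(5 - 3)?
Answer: -236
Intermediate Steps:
w(f) = -2 + f/2 (w(f) = (-4 + f)/2 = (-4 + f)*(½) = -2 + f/2)
x(I) = (-2 + I)*(I + 2*I*(7 + I)) (x(I) = (I + (-2 + (½)*0))*(I + (I + 7)*(I + I)) = (I + (-2 + 0))*(I + (7 + I)*(2*I)) = (I - 2)*(I + 2*I*(7 + I)) = (-2 + I)*(I + 2*I*(7 + I)))
61*j(7) + x(-9) = 61*1 - 9*(-30 + 2*(-9)² + 11*(-9)) = 61 - 9*(-30 + 2*81 - 99) = 61 - 9*(-30 + 162 - 99) = 61 - 9*33 = 61 - 297 = -236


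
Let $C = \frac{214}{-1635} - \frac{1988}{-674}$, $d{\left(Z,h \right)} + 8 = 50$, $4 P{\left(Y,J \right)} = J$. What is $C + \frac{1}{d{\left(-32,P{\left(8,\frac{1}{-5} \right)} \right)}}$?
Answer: $\frac{7308891}{2571310} \approx 2.8425$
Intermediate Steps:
$P{\left(Y,J \right)} = \frac{J}{4}$
$d{\left(Z,h \right)} = 42$ ($d{\left(Z,h \right)} = -8 + 50 = 42$)
$C = \frac{1553072}{550995}$ ($C = 214 \left(- \frac{1}{1635}\right) - - \frac{994}{337} = - \frac{214}{1635} + \frac{994}{337} = \frac{1553072}{550995} \approx 2.8187$)
$C + \frac{1}{d{\left(-32,P{\left(8,\frac{1}{-5} \right)} \right)}} = \frac{1553072}{550995} + \frac{1}{42} = \frac{7308891}{2571310}$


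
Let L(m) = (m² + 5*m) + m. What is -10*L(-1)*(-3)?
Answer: -150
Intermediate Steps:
L(m) = m² + 6*m
-10*L(-1)*(-3) = -(-10)*(6 - 1)*(-3) = -(-10)*5*(-3) = -10*(-5)*(-3) = 50*(-3) = -150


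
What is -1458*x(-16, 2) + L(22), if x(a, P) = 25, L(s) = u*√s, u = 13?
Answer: -36450 + 13*√22 ≈ -36389.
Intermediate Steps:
L(s) = 13*√s
-1458*x(-16, 2) + L(22) = -1458*25 + 13*√22 = -36450 + 13*√22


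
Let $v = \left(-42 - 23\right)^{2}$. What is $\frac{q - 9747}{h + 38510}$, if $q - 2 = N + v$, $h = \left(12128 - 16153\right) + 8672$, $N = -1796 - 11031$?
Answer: $- \frac{18347}{43157} \approx -0.42512$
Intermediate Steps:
$v = 4225$ ($v = \left(-65\right)^{2} = 4225$)
$N = -12827$ ($N = -1796 - 11031 = -12827$)
$h = 4647$ ($h = -4025 + 8672 = 4647$)
$q = -8600$ ($q = 2 + \left(-12827 + 4225\right) = 2 - 8602 = -8600$)
$\frac{q - 9747}{h + 38510} = \frac{-8600 - 9747}{4647 + 38510} = \frac{-8600 - 9747}{43157} = \left(-18347\right) \frac{1}{43157} = - \frac{18347}{43157}$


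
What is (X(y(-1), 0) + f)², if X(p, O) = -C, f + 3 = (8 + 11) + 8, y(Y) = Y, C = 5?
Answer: 361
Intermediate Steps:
f = 24 (f = -3 + ((8 + 11) + 8) = -3 + (19 + 8) = -3 + 27 = 24)
X(p, O) = -5 (X(p, O) = -1*5 = -5)
(X(y(-1), 0) + f)² = (-5 + 24)² = 19² = 361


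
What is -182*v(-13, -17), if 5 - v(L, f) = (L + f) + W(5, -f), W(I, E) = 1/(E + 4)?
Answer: -19084/3 ≈ -6361.3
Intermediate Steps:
W(I, E) = 1/(4 + E)
v(L, f) = 5 - L - f - 1/(4 - f) (v(L, f) = 5 - ((L + f) + 1/(4 - f)) = 5 - (L + f + 1/(4 - f)) = 5 + (-L - f - 1/(4 - f)) = 5 - L - f - 1/(4 - f))
-182*v(-13, -17) = -182*(1 + (-4 - 17)*(5 - 1*(-13) - 1*(-17)))/(-4 - 17) = -182*(1 - 21*(5 + 13 + 17))/(-21) = -(-26)*(1 - 21*35)/3 = -(-26)*(1 - 735)/3 = -(-26)*(-734)/3 = -182*734/21 = -19084/3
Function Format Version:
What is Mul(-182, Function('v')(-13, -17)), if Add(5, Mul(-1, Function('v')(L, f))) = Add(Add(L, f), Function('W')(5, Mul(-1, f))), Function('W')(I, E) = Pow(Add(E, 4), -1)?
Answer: Rational(-19084, 3) ≈ -6361.3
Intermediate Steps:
Function('W')(I, E) = Pow(Add(4, E), -1)
Function('v')(L, f) = Add(5, Mul(-1, L), Mul(-1, f), Mul(-1, Pow(Add(4, Mul(-1, f)), -1))) (Function('v')(L, f) = Add(5, Mul(-1, Add(Add(L, f), Pow(Add(4, Mul(-1, f)), -1)))) = Add(5, Mul(-1, Add(L, f, Pow(Add(4, Mul(-1, f)), -1)))) = Add(5, Add(Mul(-1, L), Mul(-1, f), Mul(-1, Pow(Add(4, Mul(-1, f)), -1)))) = Add(5, Mul(-1, L), Mul(-1, f), Mul(-1, Pow(Add(4, Mul(-1, f)), -1))))
Mul(-182, Function('v')(-13, -17)) = Mul(-182, Mul(Pow(Add(-4, -17), -1), Add(1, Mul(Add(-4, -17), Add(5, Mul(-1, -13), Mul(-1, -17)))))) = Mul(-182, Mul(Pow(-21, -1), Add(1, Mul(-21, Add(5, 13, 17))))) = Mul(-182, Mul(Rational(-1, 21), Add(1, Mul(-21, 35)))) = Mul(-182, Mul(Rational(-1, 21), Add(1, -735))) = Mul(-182, Mul(Rational(-1, 21), -734)) = Mul(-182, Rational(734, 21)) = Rational(-19084, 3)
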